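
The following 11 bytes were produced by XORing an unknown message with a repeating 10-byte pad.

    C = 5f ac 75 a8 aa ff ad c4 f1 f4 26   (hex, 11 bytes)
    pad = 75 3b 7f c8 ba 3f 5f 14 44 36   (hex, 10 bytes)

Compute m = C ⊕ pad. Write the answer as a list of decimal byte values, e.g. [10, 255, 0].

The 10-byte key repeats, so the effective keystream is 75 3b 7f c8 ba 3f 5f 14 44 36 75.
byte 0: 5f ^ 75 = 2a
byte 1: ac ^ 3b = 97
byte 2: 75 ^ 7f = 0a
byte 3: a8 ^ c8 = 60
byte 4: aa ^ ba = 10
byte 5: ff ^ 3f = c0
byte 6: ad ^ 5f = f2
byte 7: c4 ^ 14 = d0
byte 8: f1 ^ 44 = b5
byte 9: f4 ^ 36 = c2
byte 10: 26 ^ 75 = 53

[42, 151, 10, 96, 16, 192, 242, 208, 181, 194, 83]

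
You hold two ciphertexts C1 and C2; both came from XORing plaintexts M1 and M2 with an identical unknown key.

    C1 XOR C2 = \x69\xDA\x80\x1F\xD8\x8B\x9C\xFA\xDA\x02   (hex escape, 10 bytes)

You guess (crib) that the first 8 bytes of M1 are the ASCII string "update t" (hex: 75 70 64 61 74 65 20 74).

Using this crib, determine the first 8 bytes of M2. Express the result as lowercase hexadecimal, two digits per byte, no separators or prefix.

Since C1 ⊕ C2 = M1 ⊕ M2, XORing with the guessed M1 bytes yields the corresponding M2 bytes: M2 = (C1 ⊕ C2) ⊕ M1.
69 xor 75 = 1c
da xor 70 = aa
80 xor 64 = e4
1f xor 61 = 7e
d8 xor 74 = ac
8b xor 65 = ee
9c xor 20 = bc
fa xor 74 = 8e

1caae47eaceebc8e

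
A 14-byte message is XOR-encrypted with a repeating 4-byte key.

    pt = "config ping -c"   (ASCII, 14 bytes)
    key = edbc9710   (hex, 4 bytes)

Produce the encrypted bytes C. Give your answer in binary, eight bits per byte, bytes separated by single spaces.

10001110 11010011 11111001 01110110 10000100 11011011 10110111 01100000 10000100 11010010 11110000 00110000 11000000 11011111

The 4-byte key repeats, so the effective keystream is ed bc 97 10 ed bc 97 10 ed bc 97 10 ed bc.
byte 0: 63 ⊕ ed = 8e
byte 1: 6f ⊕ bc = d3
byte 2: 6e ⊕ 97 = f9
byte 3: 66 ⊕ 10 = 76
byte 4: 69 ⊕ ed = 84
byte 5: 67 ⊕ bc = db
byte 6: 20 ⊕ 97 = b7
byte 7: 70 ⊕ 10 = 60
byte 8: 69 ⊕ ed = 84
byte 9: 6e ⊕ bc = d2
byte 10: 67 ⊕ 97 = f0
byte 11: 20 ⊕ 10 = 30
byte 12: 2d ⊕ ed = c0
byte 13: 63 ⊕ bc = df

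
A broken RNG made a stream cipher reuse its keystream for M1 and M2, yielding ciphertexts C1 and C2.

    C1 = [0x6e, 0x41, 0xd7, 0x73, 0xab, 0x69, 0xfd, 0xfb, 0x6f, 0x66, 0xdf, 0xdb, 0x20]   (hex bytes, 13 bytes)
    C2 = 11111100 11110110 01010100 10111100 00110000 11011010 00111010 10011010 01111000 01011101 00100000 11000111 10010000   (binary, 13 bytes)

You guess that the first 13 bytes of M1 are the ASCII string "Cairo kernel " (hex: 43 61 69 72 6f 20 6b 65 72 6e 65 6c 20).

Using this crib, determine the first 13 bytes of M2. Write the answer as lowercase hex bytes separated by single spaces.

First, C1 ⊕ C2 = (M1 ⊕ K) ⊕ (M2 ⊕ K) = M1 ⊕ M2, so the key drops out. Then M2 = (M1 ⊕ M2) ⊕ M1 over the first 13 bytes.
byte 0: (6e ⊕ fc) ⊕ 43 = 92 ⊕ 43 = d1
byte 1: (41 ⊕ f6) ⊕ 61 = b7 ⊕ 61 = d6
byte 2: (d7 ⊕ 54) ⊕ 69 = 83 ⊕ 69 = ea
byte 3: (73 ⊕ bc) ⊕ 72 = cf ⊕ 72 = bd
byte 4: (ab ⊕ 30) ⊕ 6f = 9b ⊕ 6f = f4
byte 5: (69 ⊕ da) ⊕ 20 = b3 ⊕ 20 = 93
byte 6: (fd ⊕ 3a) ⊕ 6b = c7 ⊕ 6b = ac
byte 7: (fb ⊕ 9a) ⊕ 65 = 61 ⊕ 65 = 04
byte 8: (6f ⊕ 78) ⊕ 72 = 17 ⊕ 72 = 65
byte 9: (66 ⊕ 5d) ⊕ 6e = 3b ⊕ 6e = 55
byte 10: (df ⊕ 20) ⊕ 65 = ff ⊕ 65 = 9a
byte 11: (db ⊕ c7) ⊕ 6c = 1c ⊕ 6c = 70
byte 12: (20 ⊕ 90) ⊕ 20 = b0 ⊕ 20 = 90

d1 d6 ea bd f4 93 ac 04 65 55 9a 70 90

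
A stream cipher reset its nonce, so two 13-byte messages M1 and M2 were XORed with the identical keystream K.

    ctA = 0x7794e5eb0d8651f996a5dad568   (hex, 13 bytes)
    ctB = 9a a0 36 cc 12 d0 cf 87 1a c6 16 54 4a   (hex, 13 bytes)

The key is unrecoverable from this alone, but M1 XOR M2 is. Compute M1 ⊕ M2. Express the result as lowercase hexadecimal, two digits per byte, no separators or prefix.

ed34d3271f569e7e8c63cc8122

ctA ⊕ ctB = (M1 ⊕ K) ⊕ (M2 ⊕ K) = M1 ⊕ M2 — the shared key cancels under XOR.
77 ^ 9a = ed
94 ^ a0 = 34
e5 ^ 36 = d3
eb ^ cc = 27
0d ^ 12 = 1f
86 ^ d0 = 56
51 ^ cf = 9e
f9 ^ 87 = 7e
96 ^ 1a = 8c
a5 ^ c6 = 63
da ^ 16 = cc
d5 ^ 54 = 81
68 ^ 4a = 22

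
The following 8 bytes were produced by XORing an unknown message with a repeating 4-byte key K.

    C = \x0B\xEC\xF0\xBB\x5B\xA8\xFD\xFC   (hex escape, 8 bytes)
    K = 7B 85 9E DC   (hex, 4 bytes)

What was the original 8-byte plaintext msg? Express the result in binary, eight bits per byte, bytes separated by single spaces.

01110000 01101001 01101110 01100111 00100000 00101101 01100011 00100000

The 4-byte key repeats, so the effective keystream is 7b 85 9e dc 7b 85 9e dc.
byte 0: 00001011 XOR 01111011 = 01110000
byte 1: 11101100 XOR 10000101 = 01101001
byte 2: 11110000 XOR 10011110 = 01101110
byte 3: 10111011 XOR 11011100 = 01100111
byte 4: 01011011 XOR 01111011 = 00100000
byte 5: 10101000 XOR 10000101 = 00101101
byte 6: 11111101 XOR 10011110 = 01100011
byte 7: 11111100 XOR 11011100 = 00100000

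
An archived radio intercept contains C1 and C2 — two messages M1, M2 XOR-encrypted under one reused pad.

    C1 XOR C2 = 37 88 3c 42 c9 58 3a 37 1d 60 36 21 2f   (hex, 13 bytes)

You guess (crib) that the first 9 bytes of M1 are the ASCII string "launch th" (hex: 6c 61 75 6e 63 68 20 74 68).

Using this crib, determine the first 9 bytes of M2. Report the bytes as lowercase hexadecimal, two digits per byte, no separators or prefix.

Since C1 ⊕ C2 = M1 ⊕ M2, XORing with the guessed M1 bytes yields the corresponding M2 bytes: M2 = (C1 ⊕ C2) ⊕ M1.
 55 XOR 108 =  91
136 XOR  97 = 233
 60 XOR 117 =  73
 66 XOR 110 =  44
201 XOR  99 = 170
 88 XOR 104 =  48
 58 XOR  32 =  26
 55 XOR 116 =  67
 29 XOR 104 = 117

5be9492caa301a4375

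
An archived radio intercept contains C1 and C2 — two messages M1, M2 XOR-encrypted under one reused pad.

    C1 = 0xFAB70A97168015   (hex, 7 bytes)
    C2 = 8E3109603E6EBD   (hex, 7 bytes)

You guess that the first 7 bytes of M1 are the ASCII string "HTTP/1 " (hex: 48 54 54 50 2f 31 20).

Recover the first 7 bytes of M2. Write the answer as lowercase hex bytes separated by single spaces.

First, C1 ⊕ C2 = (M1 ⊕ K) ⊕ (M2 ⊕ K) = M1 ⊕ M2, so the key drops out. Then M2 = (M1 ⊕ M2) ⊕ M1 over the first 7 bytes.
byte 0: (fa XOR 8e) XOR 48 = 74 XOR 48 = 3c
byte 1: (b7 XOR 31) XOR 54 = 86 XOR 54 = d2
byte 2: (0a XOR 09) XOR 54 = 03 XOR 54 = 57
byte 3: (97 XOR 60) XOR 50 = f7 XOR 50 = a7
byte 4: (16 XOR 3e) XOR 2f = 28 XOR 2f = 07
byte 5: (80 XOR 6e) XOR 31 = ee XOR 31 = df
byte 6: (15 XOR bd) XOR 20 = a8 XOR 20 = 88

3c d2 57 a7 07 df 88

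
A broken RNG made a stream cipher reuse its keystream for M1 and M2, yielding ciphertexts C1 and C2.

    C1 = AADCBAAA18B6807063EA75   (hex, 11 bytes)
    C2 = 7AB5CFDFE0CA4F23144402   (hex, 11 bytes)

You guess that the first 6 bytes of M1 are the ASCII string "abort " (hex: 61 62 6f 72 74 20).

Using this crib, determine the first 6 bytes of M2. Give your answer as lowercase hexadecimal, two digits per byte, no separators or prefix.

b10b1a078c5c

First, C1 ⊕ C2 = (M1 ⊕ K) ⊕ (M2 ⊕ K) = M1 ⊕ M2, so the key drops out. Then M2 = (M1 ⊕ M2) ⊕ M1 over the first 6 bytes.
byte 0: (aa ^ 7a) ^ 61 = d0 ^ 61 = b1
byte 1: (dc ^ b5) ^ 62 = 69 ^ 62 = 0b
byte 2: (ba ^ cf) ^ 6f = 75 ^ 6f = 1a
byte 3: (aa ^ df) ^ 72 = 75 ^ 72 = 07
byte 4: (18 ^ e0) ^ 74 = f8 ^ 74 = 8c
byte 5: (b6 ^ ca) ^ 20 = 7c ^ 20 = 5c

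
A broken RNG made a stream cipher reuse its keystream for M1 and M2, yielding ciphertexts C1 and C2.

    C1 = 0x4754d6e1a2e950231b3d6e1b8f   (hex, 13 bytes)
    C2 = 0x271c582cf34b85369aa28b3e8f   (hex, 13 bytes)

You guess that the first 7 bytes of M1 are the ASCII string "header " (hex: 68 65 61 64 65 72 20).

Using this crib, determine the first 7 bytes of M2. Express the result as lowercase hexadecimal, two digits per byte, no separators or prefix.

First, C1 ⊕ C2 = (M1 ⊕ K) ⊕ (M2 ⊕ K) = M1 ⊕ M2, so the key drops out. Then M2 = (M1 ⊕ M2) ⊕ M1 over the first 7 bytes.
byte 0: (47 xor 27) xor 68 = 60 xor 68 = 08
byte 1: (54 xor 1c) xor 65 = 48 xor 65 = 2d
byte 2: (d6 xor 58) xor 61 = 8e xor 61 = ef
byte 3: (e1 xor 2c) xor 64 = cd xor 64 = a9
byte 4: (a2 xor f3) xor 65 = 51 xor 65 = 34
byte 5: (e9 xor 4b) xor 72 = a2 xor 72 = d0
byte 6: (50 xor 85) xor 20 = d5 xor 20 = f5

082defa934d0f5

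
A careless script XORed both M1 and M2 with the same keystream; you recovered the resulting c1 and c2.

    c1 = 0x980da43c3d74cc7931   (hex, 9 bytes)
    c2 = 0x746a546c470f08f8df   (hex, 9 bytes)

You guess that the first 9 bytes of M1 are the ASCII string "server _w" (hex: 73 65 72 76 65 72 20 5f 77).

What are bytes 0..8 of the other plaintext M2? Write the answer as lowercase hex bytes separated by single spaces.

9f 02 82 26 1f 09 e4 de 99

First, c1 ⊕ c2 = (M1 ⊕ K) ⊕ (M2 ⊕ K) = M1 ⊕ M2, so the key drops out. Then M2 = (M1 ⊕ M2) ⊕ M1 over the first 9 bytes.
byte 0: (98 xor 74) xor 73 = ec xor 73 = 9f
byte 1: (0d xor 6a) xor 65 = 67 xor 65 = 02
byte 2: (a4 xor 54) xor 72 = f0 xor 72 = 82
byte 3: (3c xor 6c) xor 76 = 50 xor 76 = 26
byte 4: (3d xor 47) xor 65 = 7a xor 65 = 1f
byte 5: (74 xor 0f) xor 72 = 7b xor 72 = 09
byte 6: (cc xor 08) xor 20 = c4 xor 20 = e4
byte 7: (79 xor f8) xor 5f = 81 xor 5f = de
byte 8: (31 xor df) xor 77 = ee xor 77 = 99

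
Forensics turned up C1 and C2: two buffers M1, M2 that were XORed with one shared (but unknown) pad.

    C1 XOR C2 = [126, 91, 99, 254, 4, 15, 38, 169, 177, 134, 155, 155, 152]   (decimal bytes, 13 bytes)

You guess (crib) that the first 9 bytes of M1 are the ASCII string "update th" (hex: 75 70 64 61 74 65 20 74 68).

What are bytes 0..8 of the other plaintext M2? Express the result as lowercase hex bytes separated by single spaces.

Since C1 ⊕ C2 = M1 ⊕ M2, XORing with the guessed M1 bytes yields the corresponding M2 bytes: M2 = (C1 ⊕ C2) ⊕ M1.
byte 0: 126 ^ 117 =  11
byte 1:  91 ^ 112 =  43
byte 2:  99 ^ 100 =   7
byte 3: 254 ^  97 = 159
byte 4:   4 ^ 116 = 112
byte 5:  15 ^ 101 = 106
byte 6:  38 ^  32 =   6
byte 7: 169 ^ 116 = 221
byte 8: 177 ^ 104 = 217

0b 2b 07 9f 70 6a 06 dd d9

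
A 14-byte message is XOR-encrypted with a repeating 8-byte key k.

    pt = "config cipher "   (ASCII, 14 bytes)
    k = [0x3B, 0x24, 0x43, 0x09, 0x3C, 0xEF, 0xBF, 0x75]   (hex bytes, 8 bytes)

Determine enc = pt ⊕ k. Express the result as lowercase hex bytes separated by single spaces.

The 8-byte key repeats, so the effective keystream is 3b 24 43 09 3c ef bf 75 3b 24 43 09 3c ef.
byte 0: 63 ^ 3b = 58
byte 1: 6f ^ 24 = 4b
byte 2: 6e ^ 43 = 2d
byte 3: 66 ^ 09 = 6f
byte 4: 69 ^ 3c = 55
byte 5: 67 ^ ef = 88
byte 6: 20 ^ bf = 9f
byte 7: 63 ^ 75 = 16
byte 8: 69 ^ 3b = 52
byte 9: 70 ^ 24 = 54
byte 10: 68 ^ 43 = 2b
byte 11: 65 ^ 09 = 6c
byte 12: 72 ^ 3c = 4e
byte 13: 20 ^ ef = cf

58 4b 2d 6f 55 88 9f 16 52 54 2b 6c 4e cf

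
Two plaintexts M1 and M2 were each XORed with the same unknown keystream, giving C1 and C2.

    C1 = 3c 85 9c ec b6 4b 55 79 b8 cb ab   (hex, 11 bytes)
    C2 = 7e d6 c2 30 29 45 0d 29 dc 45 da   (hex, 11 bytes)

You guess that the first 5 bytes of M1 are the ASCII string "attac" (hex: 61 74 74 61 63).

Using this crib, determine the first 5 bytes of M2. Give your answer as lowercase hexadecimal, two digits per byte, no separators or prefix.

First, C1 ⊕ C2 = (M1 ⊕ K) ⊕ (M2 ⊕ K) = M1 ⊕ M2, so the key drops out. Then M2 = (M1 ⊕ M2) ⊕ M1 over the first 5 bytes.
byte 0: (3c XOR 7e) XOR 61 = 42 XOR 61 = 23
byte 1: (85 XOR d6) XOR 74 = 53 XOR 74 = 27
byte 2: (9c XOR c2) XOR 74 = 5e XOR 74 = 2a
byte 3: (ec XOR 30) XOR 61 = dc XOR 61 = bd
byte 4: (b6 XOR 29) XOR 63 = 9f XOR 63 = fc

23272abdfc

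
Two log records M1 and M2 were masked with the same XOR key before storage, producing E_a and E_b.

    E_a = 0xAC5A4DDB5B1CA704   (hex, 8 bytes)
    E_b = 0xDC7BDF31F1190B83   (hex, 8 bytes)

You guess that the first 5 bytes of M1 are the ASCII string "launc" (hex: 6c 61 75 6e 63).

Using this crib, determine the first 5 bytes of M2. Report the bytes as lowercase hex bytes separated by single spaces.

1c 40 e7 84 c9

First, E_a ⊕ E_b = (M1 ⊕ K) ⊕ (M2 ⊕ K) = M1 ⊕ M2, so the key drops out. Then M2 = (M1 ⊕ M2) ⊕ M1 over the first 5 bytes.
byte 0: (ac ^ dc) ^ 6c = 70 ^ 6c = 1c
byte 1: (5a ^ 7b) ^ 61 = 21 ^ 61 = 40
byte 2: (4d ^ df) ^ 75 = 92 ^ 75 = e7
byte 3: (db ^ 31) ^ 6e = ea ^ 6e = 84
byte 4: (5b ^ f1) ^ 63 = aa ^ 63 = c9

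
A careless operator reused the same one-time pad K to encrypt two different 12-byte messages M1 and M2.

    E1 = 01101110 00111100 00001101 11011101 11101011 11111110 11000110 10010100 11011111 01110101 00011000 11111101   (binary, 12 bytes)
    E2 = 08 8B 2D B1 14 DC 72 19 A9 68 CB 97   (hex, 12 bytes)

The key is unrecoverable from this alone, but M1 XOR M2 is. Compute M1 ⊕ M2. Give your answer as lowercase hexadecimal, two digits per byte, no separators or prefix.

E1 ⊕ E2 = (M1 ⊕ K) ⊕ (M2 ⊕ K) = M1 ⊕ M2 — the shared key cancels under XOR.
byte 0: 6e xor 08 = 66
byte 1: 3c xor 8b = b7
byte 2: 0d xor 2d = 20
byte 3: dd xor b1 = 6c
byte 4: eb xor 14 = ff
byte 5: fe xor dc = 22
byte 6: c6 xor 72 = b4
byte 7: 94 xor 19 = 8d
byte 8: df xor a9 = 76
byte 9: 75 xor 68 = 1d
byte 10: 18 xor cb = d3
byte 11: fd xor 97 = 6a

66b7206cff22b48d761dd36a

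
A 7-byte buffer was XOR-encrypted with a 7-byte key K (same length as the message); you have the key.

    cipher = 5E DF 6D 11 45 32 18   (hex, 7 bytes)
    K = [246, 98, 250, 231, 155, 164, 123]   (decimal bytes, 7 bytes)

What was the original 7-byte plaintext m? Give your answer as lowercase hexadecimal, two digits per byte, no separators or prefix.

byte 0: 5e xor f6 = a8
byte 1: df xor 62 = bd
byte 2: 6d xor fa = 97
byte 3: 11 xor e7 = f6
byte 4: 45 xor 9b = de
byte 5: 32 xor a4 = 96
byte 6: 18 xor 7b = 63

a8bd97f6de9663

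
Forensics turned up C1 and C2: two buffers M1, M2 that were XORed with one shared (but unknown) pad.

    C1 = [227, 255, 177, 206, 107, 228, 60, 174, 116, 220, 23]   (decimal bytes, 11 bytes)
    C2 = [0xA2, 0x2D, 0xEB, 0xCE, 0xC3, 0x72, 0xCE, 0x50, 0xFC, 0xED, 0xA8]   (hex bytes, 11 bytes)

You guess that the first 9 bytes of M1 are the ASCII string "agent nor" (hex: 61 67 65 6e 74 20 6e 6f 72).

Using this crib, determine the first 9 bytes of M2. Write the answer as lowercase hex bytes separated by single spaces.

20 b5 3f 6e dc b6 9c 91 fa

First, C1 ⊕ C2 = (M1 ⊕ K) ⊕ (M2 ⊕ K) = M1 ⊕ M2, so the key drops out. Then M2 = (M1 ⊕ M2) ⊕ M1 over the first 9 bytes.
byte 0: (e3 XOR a2) XOR 61 = 41 XOR 61 = 20
byte 1: (ff XOR 2d) XOR 67 = d2 XOR 67 = b5
byte 2: (b1 XOR eb) XOR 65 = 5a XOR 65 = 3f
byte 3: (ce XOR ce) XOR 6e = 00 XOR 6e = 6e
byte 4: (6b XOR c3) XOR 74 = a8 XOR 74 = dc
byte 5: (e4 XOR 72) XOR 20 = 96 XOR 20 = b6
byte 6: (3c XOR ce) XOR 6e = f2 XOR 6e = 9c
byte 7: (ae XOR 50) XOR 6f = fe XOR 6f = 91
byte 8: (74 XOR fc) XOR 72 = 88 XOR 72 = fa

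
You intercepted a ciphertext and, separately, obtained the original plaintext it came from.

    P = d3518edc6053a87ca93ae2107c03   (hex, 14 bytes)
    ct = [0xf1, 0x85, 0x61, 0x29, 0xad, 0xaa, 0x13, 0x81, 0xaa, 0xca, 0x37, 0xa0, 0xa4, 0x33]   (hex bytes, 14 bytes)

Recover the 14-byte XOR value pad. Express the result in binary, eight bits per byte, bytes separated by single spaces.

00100010 11010100 11101111 11110101 11001101 11111001 10111011 11111101 00000011 11110000 11010101 10110000 11011000 00110000

Since ct = P ⊕ pad, XORing both sides with P gives pad = P ⊕ ct.
d3 xor f1 = 22
51 xor 85 = d4
8e xor 61 = ef
dc xor 29 = f5
60 xor ad = cd
53 xor aa = f9
a8 xor 13 = bb
7c xor 81 = fd
a9 xor aa = 03
3a xor ca = f0
e2 xor 37 = d5
10 xor a0 = b0
7c xor a4 = d8
03 xor 33 = 30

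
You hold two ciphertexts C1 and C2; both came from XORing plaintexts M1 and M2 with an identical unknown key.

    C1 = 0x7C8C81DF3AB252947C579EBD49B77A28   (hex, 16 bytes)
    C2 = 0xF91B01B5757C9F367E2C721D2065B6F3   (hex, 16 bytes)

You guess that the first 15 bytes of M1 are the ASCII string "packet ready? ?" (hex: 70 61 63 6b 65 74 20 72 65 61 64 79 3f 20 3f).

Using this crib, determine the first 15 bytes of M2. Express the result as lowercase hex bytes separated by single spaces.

First, C1 ⊕ C2 = (M1 ⊕ K) ⊕ (M2 ⊕ K) = M1 ⊕ M2, so the key drops out. Then M2 = (M1 ⊕ M2) ⊕ M1 over the first 15 bytes.
byte 0: (7c xor f9) xor 70 = 85 xor 70 = f5
byte 1: (8c xor 1b) xor 61 = 97 xor 61 = f6
byte 2: (81 xor 01) xor 63 = 80 xor 63 = e3
byte 3: (df xor b5) xor 6b = 6a xor 6b = 01
byte 4: (3a xor 75) xor 65 = 4f xor 65 = 2a
byte 5: (b2 xor 7c) xor 74 = ce xor 74 = ba
byte 6: (52 xor 9f) xor 20 = cd xor 20 = ed
byte 7: (94 xor 36) xor 72 = a2 xor 72 = d0
byte 8: (7c xor 7e) xor 65 = 02 xor 65 = 67
byte 9: (57 xor 2c) xor 61 = 7b xor 61 = 1a
byte 10: (9e xor 72) xor 64 = ec xor 64 = 88
byte 11: (bd xor 1d) xor 79 = a0 xor 79 = d9
byte 12: (49 xor 20) xor 3f = 69 xor 3f = 56
byte 13: (b7 xor 65) xor 20 = d2 xor 20 = f2
byte 14: (7a xor b6) xor 3f = cc xor 3f = f3

f5 f6 e3 01 2a ba ed d0 67 1a 88 d9 56 f2 f3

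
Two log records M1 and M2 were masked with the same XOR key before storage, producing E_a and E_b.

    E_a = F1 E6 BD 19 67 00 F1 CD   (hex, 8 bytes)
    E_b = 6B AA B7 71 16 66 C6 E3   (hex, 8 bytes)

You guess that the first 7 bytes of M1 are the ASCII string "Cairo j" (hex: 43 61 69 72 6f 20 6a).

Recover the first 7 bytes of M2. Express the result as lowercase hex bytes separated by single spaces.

First, E_a ⊕ E_b = (M1 ⊕ K) ⊕ (M2 ⊕ K) = M1 ⊕ M2, so the key drops out. Then M2 = (M1 ⊕ M2) ⊕ M1 over the first 7 bytes.
byte 0: (f1 ⊕ 6b) ⊕ 43 = 9a ⊕ 43 = d9
byte 1: (e6 ⊕ aa) ⊕ 61 = 4c ⊕ 61 = 2d
byte 2: (bd ⊕ b7) ⊕ 69 = 0a ⊕ 69 = 63
byte 3: (19 ⊕ 71) ⊕ 72 = 68 ⊕ 72 = 1a
byte 4: (67 ⊕ 16) ⊕ 6f = 71 ⊕ 6f = 1e
byte 5: (00 ⊕ 66) ⊕ 20 = 66 ⊕ 20 = 46
byte 6: (f1 ⊕ c6) ⊕ 6a = 37 ⊕ 6a = 5d

d9 2d 63 1a 1e 46 5d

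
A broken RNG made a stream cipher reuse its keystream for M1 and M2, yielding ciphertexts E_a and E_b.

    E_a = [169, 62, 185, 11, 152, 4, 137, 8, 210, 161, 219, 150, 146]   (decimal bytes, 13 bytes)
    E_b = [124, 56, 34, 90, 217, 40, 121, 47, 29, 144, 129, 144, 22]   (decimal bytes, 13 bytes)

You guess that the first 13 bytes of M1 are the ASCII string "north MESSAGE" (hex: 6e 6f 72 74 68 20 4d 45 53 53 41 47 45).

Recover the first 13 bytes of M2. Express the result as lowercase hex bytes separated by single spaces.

First, E_a ⊕ E_b = (M1 ⊕ K) ⊕ (M2 ⊕ K) = M1 ⊕ M2, so the key drops out. Then M2 = (M1 ⊕ M2) ⊕ M1 over the first 13 bytes.
byte 0: (a9 ^ 7c) ^ 6e = d5 ^ 6e = bb
byte 1: (3e ^ 38) ^ 6f = 06 ^ 6f = 69
byte 2: (b9 ^ 22) ^ 72 = 9b ^ 72 = e9
byte 3: (0b ^ 5a) ^ 74 = 51 ^ 74 = 25
byte 4: (98 ^ d9) ^ 68 = 41 ^ 68 = 29
byte 5: (04 ^ 28) ^ 20 = 2c ^ 20 = 0c
byte 6: (89 ^ 79) ^ 4d = f0 ^ 4d = bd
byte 7: (08 ^ 2f) ^ 45 = 27 ^ 45 = 62
byte 8: (d2 ^ 1d) ^ 53 = cf ^ 53 = 9c
byte 9: (a1 ^ 90) ^ 53 = 31 ^ 53 = 62
byte 10: (db ^ 81) ^ 41 = 5a ^ 41 = 1b
byte 11: (96 ^ 90) ^ 47 = 06 ^ 47 = 41
byte 12: (92 ^ 16) ^ 45 = 84 ^ 45 = c1

bb 69 e9 25 29 0c bd 62 9c 62 1b 41 c1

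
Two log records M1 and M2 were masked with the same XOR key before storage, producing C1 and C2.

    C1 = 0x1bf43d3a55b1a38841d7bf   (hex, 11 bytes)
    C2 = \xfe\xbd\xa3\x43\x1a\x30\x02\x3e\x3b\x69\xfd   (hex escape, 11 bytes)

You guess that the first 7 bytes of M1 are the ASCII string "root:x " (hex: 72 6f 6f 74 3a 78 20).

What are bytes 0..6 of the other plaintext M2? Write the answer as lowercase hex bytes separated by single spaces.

97 26 f1 0d 75 f9 81

First, C1 ⊕ C2 = (M1 ⊕ K) ⊕ (M2 ⊕ K) = M1 ⊕ M2, so the key drops out. Then M2 = (M1 ⊕ M2) ⊕ M1 over the first 7 bytes.
byte 0: (1b ^ fe) ^ 72 = e5 ^ 72 = 97
byte 1: (f4 ^ bd) ^ 6f = 49 ^ 6f = 26
byte 2: (3d ^ a3) ^ 6f = 9e ^ 6f = f1
byte 3: (3a ^ 43) ^ 74 = 79 ^ 74 = 0d
byte 4: (55 ^ 1a) ^ 3a = 4f ^ 3a = 75
byte 5: (b1 ^ 30) ^ 78 = 81 ^ 78 = f9
byte 6: (a3 ^ 02) ^ 20 = a1 ^ 20 = 81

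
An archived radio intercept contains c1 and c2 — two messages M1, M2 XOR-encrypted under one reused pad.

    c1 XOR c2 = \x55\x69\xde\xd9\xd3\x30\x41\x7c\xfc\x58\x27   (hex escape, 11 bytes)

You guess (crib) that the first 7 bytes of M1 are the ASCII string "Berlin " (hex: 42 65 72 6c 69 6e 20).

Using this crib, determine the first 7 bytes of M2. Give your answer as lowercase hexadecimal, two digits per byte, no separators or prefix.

Since c1 ⊕ c2 = M1 ⊕ M2, XORing with the guessed M1 bytes yields the corresponding M2 bytes: M2 = (c1 ⊕ c2) ⊕ M1.
byte 0: 55 xor 42 = 17
byte 1: 69 xor 65 = 0c
byte 2: de xor 72 = ac
byte 3: d9 xor 6c = b5
byte 4: d3 xor 69 = ba
byte 5: 30 xor 6e = 5e
byte 6: 41 xor 20 = 61

170cacb5ba5e61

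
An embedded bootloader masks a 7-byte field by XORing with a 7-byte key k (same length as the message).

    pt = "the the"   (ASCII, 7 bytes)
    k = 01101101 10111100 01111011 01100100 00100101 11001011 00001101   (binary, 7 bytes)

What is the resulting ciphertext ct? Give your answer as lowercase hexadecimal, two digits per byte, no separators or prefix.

19d41e4451a368

116 xor 109 =  25
104 xor 188 = 212
101 xor 123 =  30
 32 xor 100 =  68
116 xor  37 =  81
104 xor 203 = 163
101 xor  13 = 104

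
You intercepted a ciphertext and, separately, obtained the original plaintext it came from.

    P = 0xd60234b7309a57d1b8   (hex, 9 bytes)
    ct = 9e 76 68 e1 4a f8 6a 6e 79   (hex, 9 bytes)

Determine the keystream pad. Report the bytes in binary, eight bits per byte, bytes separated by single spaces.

Since ct = P ⊕ pad, XORing both sides with P gives pad = P ⊕ ct.
214 ⊕ 158 =  72
  2 ⊕ 118 = 116
 52 ⊕ 104 =  92
183 ⊕ 225 =  86
 48 ⊕  74 = 122
154 ⊕ 248 =  98
 87 ⊕ 106 =  61
209 ⊕ 110 = 191
184 ⊕ 121 = 193

01001000 01110100 01011100 01010110 01111010 01100010 00111101 10111111 11000001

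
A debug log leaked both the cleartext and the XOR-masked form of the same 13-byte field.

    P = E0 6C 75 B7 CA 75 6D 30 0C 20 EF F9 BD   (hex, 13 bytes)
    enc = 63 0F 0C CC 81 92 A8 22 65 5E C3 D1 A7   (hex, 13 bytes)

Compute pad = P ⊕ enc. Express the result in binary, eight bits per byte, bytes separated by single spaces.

Since enc = P ⊕ pad, XORing both sides with P gives pad = P ⊕ enc.
byte 0: e0 xor 63 = 83
byte 1: 6c xor 0f = 63
byte 2: 75 xor 0c = 79
byte 3: b7 xor cc = 7b
byte 4: ca xor 81 = 4b
byte 5: 75 xor 92 = e7
byte 6: 6d xor a8 = c5
byte 7: 30 xor 22 = 12
byte 8: 0c xor 65 = 69
byte 9: 20 xor 5e = 7e
byte 10: ef xor c3 = 2c
byte 11: f9 xor d1 = 28
byte 12: bd xor a7 = 1a

10000011 01100011 01111001 01111011 01001011 11100111 11000101 00010010 01101001 01111110 00101100 00101000 00011010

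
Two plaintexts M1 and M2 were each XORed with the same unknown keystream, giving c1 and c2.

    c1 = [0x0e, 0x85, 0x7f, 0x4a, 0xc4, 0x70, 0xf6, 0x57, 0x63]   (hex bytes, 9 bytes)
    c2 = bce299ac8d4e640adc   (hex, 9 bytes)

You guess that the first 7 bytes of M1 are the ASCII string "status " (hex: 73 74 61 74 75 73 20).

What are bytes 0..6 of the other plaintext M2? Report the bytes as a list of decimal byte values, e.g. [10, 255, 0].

First, c1 ⊕ c2 = (M1 ⊕ K) ⊕ (M2 ⊕ K) = M1 ⊕ M2, so the key drops out. Then M2 = (M1 ⊕ M2) ⊕ M1 over the first 7 bytes.
byte 0: (0e xor bc) xor 73 = b2 xor 73 = c1
byte 1: (85 xor e2) xor 74 = 67 xor 74 = 13
byte 2: (7f xor 99) xor 61 = e6 xor 61 = 87
byte 3: (4a xor ac) xor 74 = e6 xor 74 = 92
byte 4: (c4 xor 8d) xor 75 = 49 xor 75 = 3c
byte 5: (70 xor 4e) xor 73 = 3e xor 73 = 4d
byte 6: (f6 xor 64) xor 20 = 92 xor 20 = b2

[193, 19, 135, 146, 60, 77, 178]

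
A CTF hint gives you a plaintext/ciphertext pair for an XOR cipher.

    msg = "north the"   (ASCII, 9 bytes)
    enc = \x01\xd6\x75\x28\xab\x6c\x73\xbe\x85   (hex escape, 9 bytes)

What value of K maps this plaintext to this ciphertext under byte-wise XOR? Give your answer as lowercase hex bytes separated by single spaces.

Since enc = msg ⊕ K, XORing both sides with msg gives K = msg ⊕ enc.
6e ⊕ 01 = 6f
6f ⊕ d6 = b9
72 ⊕ 75 = 07
74 ⊕ 28 = 5c
68 ⊕ ab = c3
20 ⊕ 6c = 4c
74 ⊕ 73 = 07
68 ⊕ be = d6
65 ⊕ 85 = e0

6f b9 07 5c c3 4c 07 d6 e0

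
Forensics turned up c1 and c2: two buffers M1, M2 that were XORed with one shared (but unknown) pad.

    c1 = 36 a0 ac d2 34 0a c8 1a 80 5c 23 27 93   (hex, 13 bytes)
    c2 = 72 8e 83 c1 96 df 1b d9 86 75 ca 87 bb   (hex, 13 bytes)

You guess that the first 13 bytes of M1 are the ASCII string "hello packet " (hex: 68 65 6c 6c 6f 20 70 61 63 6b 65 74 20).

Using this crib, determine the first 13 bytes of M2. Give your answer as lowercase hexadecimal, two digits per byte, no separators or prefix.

2c4b437fcdf5a3a265428cd408

First, c1 ⊕ c2 = (M1 ⊕ K) ⊕ (M2 ⊕ K) = M1 ⊕ M2, so the key drops out. Then M2 = (M1 ⊕ M2) ⊕ M1 over the first 13 bytes.
byte 0: (36 xor 72) xor 68 = 44 xor 68 = 2c
byte 1: (a0 xor 8e) xor 65 = 2e xor 65 = 4b
byte 2: (ac xor 83) xor 6c = 2f xor 6c = 43
byte 3: (d2 xor c1) xor 6c = 13 xor 6c = 7f
byte 4: (34 xor 96) xor 6f = a2 xor 6f = cd
byte 5: (0a xor df) xor 20 = d5 xor 20 = f5
byte 6: (c8 xor 1b) xor 70 = d3 xor 70 = a3
byte 7: (1a xor d9) xor 61 = c3 xor 61 = a2
byte 8: (80 xor 86) xor 63 = 06 xor 63 = 65
byte 9: (5c xor 75) xor 6b = 29 xor 6b = 42
byte 10: (23 xor ca) xor 65 = e9 xor 65 = 8c
byte 11: (27 xor 87) xor 74 = a0 xor 74 = d4
byte 12: (93 xor bb) xor 20 = 28 xor 20 = 08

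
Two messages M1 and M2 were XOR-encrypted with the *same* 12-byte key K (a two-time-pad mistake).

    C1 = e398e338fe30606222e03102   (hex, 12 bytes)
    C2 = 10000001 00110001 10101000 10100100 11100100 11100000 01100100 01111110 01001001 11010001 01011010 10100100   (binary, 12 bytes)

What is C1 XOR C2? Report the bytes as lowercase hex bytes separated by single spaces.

C1 ⊕ C2 = (M1 ⊕ K) ⊕ (M2 ⊕ K) = M1 ⊕ M2 — the shared key cancels under XOR.
byte 0: e3 xor 81 = 62
byte 1: 98 xor 31 = a9
byte 2: e3 xor a8 = 4b
byte 3: 38 xor a4 = 9c
byte 4: fe xor e4 = 1a
byte 5: 30 xor e0 = d0
byte 6: 60 xor 64 = 04
byte 7: 62 xor 7e = 1c
byte 8: 22 xor 49 = 6b
byte 9: e0 xor d1 = 31
byte 10: 31 xor 5a = 6b
byte 11: 02 xor a4 = a6

62 a9 4b 9c 1a d0 04 1c 6b 31 6b a6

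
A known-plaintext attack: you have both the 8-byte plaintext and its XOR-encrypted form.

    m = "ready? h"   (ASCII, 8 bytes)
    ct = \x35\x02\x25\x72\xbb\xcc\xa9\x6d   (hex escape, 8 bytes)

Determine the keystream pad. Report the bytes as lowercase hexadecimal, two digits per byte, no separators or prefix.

47674416c2f38905

Since ct = m ⊕ pad, XORing both sides with m gives pad = m ⊕ ct.
byte 0: 72 XOR 35 = 47
byte 1: 65 XOR 02 = 67
byte 2: 61 XOR 25 = 44
byte 3: 64 XOR 72 = 16
byte 4: 79 XOR bb = c2
byte 5: 3f XOR cc = f3
byte 6: 20 XOR a9 = 89
byte 7: 68 XOR 6d = 05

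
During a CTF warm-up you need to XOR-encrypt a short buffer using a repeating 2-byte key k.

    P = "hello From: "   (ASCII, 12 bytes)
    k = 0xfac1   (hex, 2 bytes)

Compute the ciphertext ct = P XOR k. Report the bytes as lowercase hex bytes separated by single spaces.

The 2-byte key repeats, so the effective keystream is fa c1 fa c1 fa c1 fa c1 fa c1 fa c1.
byte 0: 68 ^ fa = 92
byte 1: 65 ^ c1 = a4
byte 2: 6c ^ fa = 96
byte 3: 6c ^ c1 = ad
byte 4: 6f ^ fa = 95
byte 5: 20 ^ c1 = e1
byte 6: 46 ^ fa = bc
byte 7: 72 ^ c1 = b3
byte 8: 6f ^ fa = 95
byte 9: 6d ^ c1 = ac
byte 10: 3a ^ fa = c0
byte 11: 20 ^ c1 = e1

92 a4 96 ad 95 e1 bc b3 95 ac c0 e1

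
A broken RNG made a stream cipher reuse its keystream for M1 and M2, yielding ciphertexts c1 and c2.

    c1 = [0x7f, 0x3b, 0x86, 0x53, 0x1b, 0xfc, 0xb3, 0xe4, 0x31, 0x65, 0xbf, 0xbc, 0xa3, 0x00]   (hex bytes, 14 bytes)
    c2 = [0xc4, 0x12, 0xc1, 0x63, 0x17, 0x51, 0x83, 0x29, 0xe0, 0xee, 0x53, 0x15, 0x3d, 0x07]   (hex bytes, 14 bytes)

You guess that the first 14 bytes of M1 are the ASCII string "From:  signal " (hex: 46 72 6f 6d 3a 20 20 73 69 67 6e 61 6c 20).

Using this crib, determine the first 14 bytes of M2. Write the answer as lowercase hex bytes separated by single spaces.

fd 5b 28 5d 36 8d 10 be b8 ec 82 c8 f2 27

First, c1 ⊕ c2 = (M1 ⊕ K) ⊕ (M2 ⊕ K) = M1 ⊕ M2, so the key drops out. Then M2 = (M1 ⊕ M2) ⊕ M1 over the first 14 bytes.
byte 0: (7f ⊕ c4) ⊕ 46 = bb ⊕ 46 = fd
byte 1: (3b ⊕ 12) ⊕ 72 = 29 ⊕ 72 = 5b
byte 2: (86 ⊕ c1) ⊕ 6f = 47 ⊕ 6f = 28
byte 3: (53 ⊕ 63) ⊕ 6d = 30 ⊕ 6d = 5d
byte 4: (1b ⊕ 17) ⊕ 3a = 0c ⊕ 3a = 36
byte 5: (fc ⊕ 51) ⊕ 20 = ad ⊕ 20 = 8d
byte 6: (b3 ⊕ 83) ⊕ 20 = 30 ⊕ 20 = 10
byte 7: (e4 ⊕ 29) ⊕ 73 = cd ⊕ 73 = be
byte 8: (31 ⊕ e0) ⊕ 69 = d1 ⊕ 69 = b8
byte 9: (65 ⊕ ee) ⊕ 67 = 8b ⊕ 67 = ec
byte 10: (bf ⊕ 53) ⊕ 6e = ec ⊕ 6e = 82
byte 11: (bc ⊕ 15) ⊕ 61 = a9 ⊕ 61 = c8
byte 12: (a3 ⊕ 3d) ⊕ 6c = 9e ⊕ 6c = f2
byte 13: (00 ⊕ 07) ⊕ 20 = 07 ⊕ 20 = 27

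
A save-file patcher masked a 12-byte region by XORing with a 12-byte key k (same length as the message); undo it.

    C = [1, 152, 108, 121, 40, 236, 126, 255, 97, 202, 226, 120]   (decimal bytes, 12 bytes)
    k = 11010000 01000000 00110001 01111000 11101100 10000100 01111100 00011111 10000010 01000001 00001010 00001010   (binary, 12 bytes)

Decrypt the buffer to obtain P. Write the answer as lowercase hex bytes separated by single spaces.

d1 d8 5d 01 c4 68 02 e0 e3 8b e8 72

01 ⊕ d0 = d1
98 ⊕ 40 = d8
6c ⊕ 31 = 5d
79 ⊕ 78 = 01
28 ⊕ ec = c4
ec ⊕ 84 = 68
7e ⊕ 7c = 02
ff ⊕ 1f = e0
61 ⊕ 82 = e3
ca ⊕ 41 = 8b
e2 ⊕ 0a = e8
78 ⊕ 0a = 72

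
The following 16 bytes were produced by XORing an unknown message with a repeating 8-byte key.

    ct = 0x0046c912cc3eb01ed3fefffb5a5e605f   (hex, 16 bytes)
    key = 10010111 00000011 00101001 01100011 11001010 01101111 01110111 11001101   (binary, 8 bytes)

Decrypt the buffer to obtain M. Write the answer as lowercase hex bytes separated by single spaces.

97 45 e0 71 06 51 c7 d3 44 fd d6 98 90 31 17 92

The 8-byte key repeats, so the effective keystream is 97 03 29 63 ca 6f 77 cd 97 03 29 63 ca 6f 77 cd.
byte 0: 00 xor 97 = 97
byte 1: 46 xor 03 = 45
byte 2: c9 xor 29 = e0
byte 3: 12 xor 63 = 71
byte 4: cc xor ca = 06
byte 5: 3e xor 6f = 51
byte 6: b0 xor 77 = c7
byte 7: 1e xor cd = d3
byte 8: d3 xor 97 = 44
byte 9: fe xor 03 = fd
byte 10: ff xor 29 = d6
byte 11: fb xor 63 = 98
byte 12: 5a xor ca = 90
byte 13: 5e xor 6f = 31
byte 14: 60 xor 77 = 17
byte 15: 5f xor cd = 92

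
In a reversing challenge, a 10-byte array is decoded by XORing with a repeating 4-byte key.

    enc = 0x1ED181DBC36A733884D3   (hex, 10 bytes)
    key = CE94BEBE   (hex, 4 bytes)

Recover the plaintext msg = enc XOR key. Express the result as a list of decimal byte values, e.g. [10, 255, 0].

[208, 69, 63, 101, 13, 254, 205, 134, 74, 71]

The 4-byte key repeats, so the effective keystream is ce 94 be be ce 94 be be ce 94.
byte 0: 00011110 ⊕ 11001110 = 11010000
byte 1: 11010001 ⊕ 10010100 = 01000101
byte 2: 10000001 ⊕ 10111110 = 00111111
byte 3: 11011011 ⊕ 10111110 = 01100101
byte 4: 11000011 ⊕ 11001110 = 00001101
byte 5: 01101010 ⊕ 10010100 = 11111110
byte 6: 01110011 ⊕ 10111110 = 11001101
byte 7: 00111000 ⊕ 10111110 = 10000110
byte 8: 10000100 ⊕ 11001110 = 01001010
byte 9: 11010011 ⊕ 10010100 = 01000111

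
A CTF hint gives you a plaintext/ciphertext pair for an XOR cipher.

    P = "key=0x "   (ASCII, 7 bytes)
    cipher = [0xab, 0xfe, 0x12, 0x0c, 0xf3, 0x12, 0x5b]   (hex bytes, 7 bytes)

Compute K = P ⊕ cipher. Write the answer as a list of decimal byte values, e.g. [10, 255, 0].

Since cipher = P ⊕ K, XORing both sides with P gives K = P ⊕ cipher.
byte 0: 6b ^ ab = c0
byte 1: 65 ^ fe = 9b
byte 2: 79 ^ 12 = 6b
byte 3: 3d ^ 0c = 31
byte 4: 30 ^ f3 = c3
byte 5: 78 ^ 12 = 6a
byte 6: 20 ^ 5b = 7b

[192, 155, 107, 49, 195, 106, 123]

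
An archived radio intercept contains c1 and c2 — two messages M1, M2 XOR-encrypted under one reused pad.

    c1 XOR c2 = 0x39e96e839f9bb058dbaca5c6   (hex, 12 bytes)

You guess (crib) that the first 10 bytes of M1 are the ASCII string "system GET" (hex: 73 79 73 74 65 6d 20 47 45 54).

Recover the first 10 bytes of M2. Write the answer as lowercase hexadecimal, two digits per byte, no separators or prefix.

4a901df7faf6901f9ef8

Since c1 ⊕ c2 = M1 ⊕ M2, XORing with the guessed M1 bytes yields the corresponding M2 bytes: M2 = (c1 ⊕ c2) ⊕ M1.
39 ⊕ 73 = 4a
e9 ⊕ 79 = 90
6e ⊕ 73 = 1d
83 ⊕ 74 = f7
9f ⊕ 65 = fa
9b ⊕ 6d = f6
b0 ⊕ 20 = 90
58 ⊕ 47 = 1f
db ⊕ 45 = 9e
ac ⊕ 54 = f8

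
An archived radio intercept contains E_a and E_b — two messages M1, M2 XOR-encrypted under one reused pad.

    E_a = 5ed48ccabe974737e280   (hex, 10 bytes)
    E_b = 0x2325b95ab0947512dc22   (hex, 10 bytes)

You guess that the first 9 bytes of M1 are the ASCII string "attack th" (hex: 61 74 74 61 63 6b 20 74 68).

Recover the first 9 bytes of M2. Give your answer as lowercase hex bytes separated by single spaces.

1c 85 41 f1 6d 68 12 51 56

First, E_a ⊕ E_b = (M1 ⊕ K) ⊕ (M2 ⊕ K) = M1 ⊕ M2, so the key drops out. Then M2 = (M1 ⊕ M2) ⊕ M1 over the first 9 bytes.
byte 0: (5e xor 23) xor 61 = 7d xor 61 = 1c
byte 1: (d4 xor 25) xor 74 = f1 xor 74 = 85
byte 2: (8c xor b9) xor 74 = 35 xor 74 = 41
byte 3: (ca xor 5a) xor 61 = 90 xor 61 = f1
byte 4: (be xor b0) xor 63 = 0e xor 63 = 6d
byte 5: (97 xor 94) xor 6b = 03 xor 6b = 68
byte 6: (47 xor 75) xor 20 = 32 xor 20 = 12
byte 7: (37 xor 12) xor 74 = 25 xor 74 = 51
byte 8: (e2 xor dc) xor 68 = 3e xor 68 = 56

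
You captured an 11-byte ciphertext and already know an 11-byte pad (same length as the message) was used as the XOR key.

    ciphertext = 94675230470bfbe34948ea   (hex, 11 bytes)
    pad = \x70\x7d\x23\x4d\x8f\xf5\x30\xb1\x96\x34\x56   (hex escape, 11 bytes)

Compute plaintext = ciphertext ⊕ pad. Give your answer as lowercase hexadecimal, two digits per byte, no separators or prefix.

e41a717dc8fecb52df7cbc

XOR is its own inverse, so applying the key byte-wise gives the result directly.
148 ^ 112 = 228
103 ^ 125 =  26
 82 ^  35 = 113
 48 ^  77 = 125
 71 ^ 143 = 200
 11 ^ 245 = 254
251 ^  48 = 203
227 ^ 177 =  82
 73 ^ 150 = 223
 72 ^  52 = 124
234 ^  86 = 188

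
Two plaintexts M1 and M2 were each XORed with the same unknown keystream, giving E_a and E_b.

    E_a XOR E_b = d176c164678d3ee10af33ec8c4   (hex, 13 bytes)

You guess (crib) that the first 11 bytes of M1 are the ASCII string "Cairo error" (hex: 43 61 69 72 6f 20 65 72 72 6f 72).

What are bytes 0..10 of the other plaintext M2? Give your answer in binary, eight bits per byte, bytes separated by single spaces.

10010010 00010111 10101000 00010110 00001000 10101101 01011011 10010011 01111000 10011100 01001100

Since E_a ⊕ E_b = M1 ⊕ M2, XORing with the guessed M1 bytes yields the corresponding M2 bytes: M2 = (E_a ⊕ E_b) ⊕ M1.
byte 0: 209 ^  67 = 146
byte 1: 118 ^  97 =  23
byte 2: 193 ^ 105 = 168
byte 3: 100 ^ 114 =  22
byte 4: 103 ^ 111 =   8
byte 5: 141 ^  32 = 173
byte 6:  62 ^ 101 =  91
byte 7: 225 ^ 114 = 147
byte 8:  10 ^ 114 = 120
byte 9: 243 ^ 111 = 156
byte 10:  62 ^ 114 =  76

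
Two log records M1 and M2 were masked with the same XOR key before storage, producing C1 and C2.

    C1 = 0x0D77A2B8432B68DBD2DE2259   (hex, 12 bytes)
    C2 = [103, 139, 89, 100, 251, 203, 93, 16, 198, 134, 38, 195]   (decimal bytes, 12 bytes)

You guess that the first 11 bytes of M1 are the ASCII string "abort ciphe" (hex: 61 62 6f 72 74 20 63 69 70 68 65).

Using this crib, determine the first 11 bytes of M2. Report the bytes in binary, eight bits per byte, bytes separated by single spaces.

First, C1 ⊕ C2 = (M1 ⊕ K) ⊕ (M2 ⊕ K) = M1 ⊕ M2, so the key drops out. Then M2 = (M1 ⊕ M2) ⊕ M1 over the first 11 bytes.
byte 0: (0d xor 67) xor 61 = 6a xor 61 = 0b
byte 1: (77 xor 8b) xor 62 = fc xor 62 = 9e
byte 2: (a2 xor 59) xor 6f = fb xor 6f = 94
byte 3: (b8 xor 64) xor 72 = dc xor 72 = ae
byte 4: (43 xor fb) xor 74 = b8 xor 74 = cc
byte 5: (2b xor cb) xor 20 = e0 xor 20 = c0
byte 6: (68 xor 5d) xor 63 = 35 xor 63 = 56
byte 7: (db xor 10) xor 69 = cb xor 69 = a2
byte 8: (d2 xor c6) xor 70 = 14 xor 70 = 64
byte 9: (de xor 86) xor 68 = 58 xor 68 = 30
byte 10: (22 xor 26) xor 65 = 04 xor 65 = 61

00001011 10011110 10010100 10101110 11001100 11000000 01010110 10100010 01100100 00110000 01100001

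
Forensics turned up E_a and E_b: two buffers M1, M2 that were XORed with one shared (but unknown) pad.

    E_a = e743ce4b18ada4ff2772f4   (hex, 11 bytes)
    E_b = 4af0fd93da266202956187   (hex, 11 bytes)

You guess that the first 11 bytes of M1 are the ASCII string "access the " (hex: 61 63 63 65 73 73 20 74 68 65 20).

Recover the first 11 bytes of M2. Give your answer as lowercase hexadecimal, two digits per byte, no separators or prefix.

ccd050bdb1f8e689da7653

First, E_a ⊕ E_b = (M1 ⊕ K) ⊕ (M2 ⊕ K) = M1 ⊕ M2, so the key drops out. Then M2 = (M1 ⊕ M2) ⊕ M1 over the first 11 bytes.
byte 0: (e7 ⊕ 4a) ⊕ 61 = ad ⊕ 61 = cc
byte 1: (43 ⊕ f0) ⊕ 63 = b3 ⊕ 63 = d0
byte 2: (ce ⊕ fd) ⊕ 63 = 33 ⊕ 63 = 50
byte 3: (4b ⊕ 93) ⊕ 65 = d8 ⊕ 65 = bd
byte 4: (18 ⊕ da) ⊕ 73 = c2 ⊕ 73 = b1
byte 5: (ad ⊕ 26) ⊕ 73 = 8b ⊕ 73 = f8
byte 6: (a4 ⊕ 62) ⊕ 20 = c6 ⊕ 20 = e6
byte 7: (ff ⊕ 02) ⊕ 74 = fd ⊕ 74 = 89
byte 8: (27 ⊕ 95) ⊕ 68 = b2 ⊕ 68 = da
byte 9: (72 ⊕ 61) ⊕ 65 = 13 ⊕ 65 = 76
byte 10: (f4 ⊕ 87) ⊕ 20 = 73 ⊕ 20 = 53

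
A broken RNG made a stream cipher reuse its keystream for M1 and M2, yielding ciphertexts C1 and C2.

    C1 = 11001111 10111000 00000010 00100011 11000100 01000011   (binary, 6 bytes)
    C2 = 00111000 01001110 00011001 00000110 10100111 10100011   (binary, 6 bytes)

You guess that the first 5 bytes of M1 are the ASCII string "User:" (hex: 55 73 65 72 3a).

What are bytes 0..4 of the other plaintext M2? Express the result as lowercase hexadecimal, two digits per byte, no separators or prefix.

a2857e5759

First, C1 ⊕ C2 = (M1 ⊕ K) ⊕ (M2 ⊕ K) = M1 ⊕ M2, so the key drops out. Then M2 = (M1 ⊕ M2) ⊕ M1 over the first 5 bytes.
byte 0: (cf XOR 38) XOR 55 = f7 XOR 55 = a2
byte 1: (b8 XOR 4e) XOR 73 = f6 XOR 73 = 85
byte 2: (02 XOR 19) XOR 65 = 1b XOR 65 = 7e
byte 3: (23 XOR 06) XOR 72 = 25 XOR 72 = 57
byte 4: (c4 XOR a7) XOR 3a = 63 XOR 3a = 59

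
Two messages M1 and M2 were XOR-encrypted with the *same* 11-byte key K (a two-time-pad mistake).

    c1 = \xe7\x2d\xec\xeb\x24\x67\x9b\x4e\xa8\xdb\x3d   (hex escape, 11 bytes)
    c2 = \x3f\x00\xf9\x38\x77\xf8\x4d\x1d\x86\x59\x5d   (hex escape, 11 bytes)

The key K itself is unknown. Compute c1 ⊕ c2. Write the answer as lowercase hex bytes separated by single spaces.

c1 ⊕ c2 = (M1 ⊕ K) ⊕ (M2 ⊕ K) = M1 ⊕ M2 — the shared key cancels under XOR.
231 xor  63 = 216
 45 xor   0 =  45
236 xor 249 =  21
235 xor  56 = 211
 36 xor 119 =  83
103 xor 248 = 159
155 xor  77 = 214
 78 xor  29 =  83
168 xor 134 =  46
219 xor  89 = 130
 61 xor  93 =  96

d8 2d 15 d3 53 9f d6 53 2e 82 60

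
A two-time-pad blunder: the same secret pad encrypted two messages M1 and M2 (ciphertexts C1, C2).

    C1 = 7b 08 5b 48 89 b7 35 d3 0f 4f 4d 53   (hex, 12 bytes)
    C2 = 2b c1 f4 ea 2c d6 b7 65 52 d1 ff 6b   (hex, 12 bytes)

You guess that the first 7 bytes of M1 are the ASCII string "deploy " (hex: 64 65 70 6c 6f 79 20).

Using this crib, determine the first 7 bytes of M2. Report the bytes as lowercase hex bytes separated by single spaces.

34 ac df ce ca 18 a2

First, C1 ⊕ C2 = (M1 ⊕ K) ⊕ (M2 ⊕ K) = M1 ⊕ M2, so the key drops out. Then M2 = (M1 ⊕ M2) ⊕ M1 over the first 7 bytes.
byte 0: (7b ⊕ 2b) ⊕ 64 = 50 ⊕ 64 = 34
byte 1: (08 ⊕ c1) ⊕ 65 = c9 ⊕ 65 = ac
byte 2: (5b ⊕ f4) ⊕ 70 = af ⊕ 70 = df
byte 3: (48 ⊕ ea) ⊕ 6c = a2 ⊕ 6c = ce
byte 4: (89 ⊕ 2c) ⊕ 6f = a5 ⊕ 6f = ca
byte 5: (b7 ⊕ d6) ⊕ 79 = 61 ⊕ 79 = 18
byte 6: (35 ⊕ b7) ⊕ 20 = 82 ⊕ 20 = a2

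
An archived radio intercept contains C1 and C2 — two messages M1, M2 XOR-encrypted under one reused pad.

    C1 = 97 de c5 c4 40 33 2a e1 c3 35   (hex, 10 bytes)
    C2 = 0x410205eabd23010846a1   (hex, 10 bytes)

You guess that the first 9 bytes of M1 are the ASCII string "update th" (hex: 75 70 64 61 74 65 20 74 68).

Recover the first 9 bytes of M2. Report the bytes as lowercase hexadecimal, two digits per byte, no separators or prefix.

a3aca44f89750b9ded

First, C1 ⊕ C2 = (M1 ⊕ K) ⊕ (M2 ⊕ K) = M1 ⊕ M2, so the key drops out. Then M2 = (M1 ⊕ M2) ⊕ M1 over the first 9 bytes.
byte 0: (97 ^ 41) ^ 75 = d6 ^ 75 = a3
byte 1: (de ^ 02) ^ 70 = dc ^ 70 = ac
byte 2: (c5 ^ 05) ^ 64 = c0 ^ 64 = a4
byte 3: (c4 ^ ea) ^ 61 = 2e ^ 61 = 4f
byte 4: (40 ^ bd) ^ 74 = fd ^ 74 = 89
byte 5: (33 ^ 23) ^ 65 = 10 ^ 65 = 75
byte 6: (2a ^ 01) ^ 20 = 2b ^ 20 = 0b
byte 7: (e1 ^ 08) ^ 74 = e9 ^ 74 = 9d
byte 8: (c3 ^ 46) ^ 68 = 85 ^ 68 = ed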